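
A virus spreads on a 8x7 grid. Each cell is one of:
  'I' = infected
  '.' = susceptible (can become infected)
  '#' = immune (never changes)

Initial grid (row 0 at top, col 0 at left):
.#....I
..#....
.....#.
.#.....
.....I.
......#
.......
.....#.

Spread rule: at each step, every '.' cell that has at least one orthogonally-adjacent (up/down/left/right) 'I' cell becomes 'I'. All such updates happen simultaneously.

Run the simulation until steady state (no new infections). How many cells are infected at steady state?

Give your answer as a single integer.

Step 0 (initial): 2 infected
Step 1: +6 new -> 8 infected
Step 2: +8 new -> 16 infected
Step 3: +8 new -> 24 infected
Step 4: +9 new -> 33 infected
Step 5: +5 new -> 38 infected
Step 6: +5 new -> 43 infected
Step 7: +4 new -> 47 infected
Step 8: +2 new -> 49 infected
Step 9: +1 new -> 50 infected
Step 10: +0 new -> 50 infected

Answer: 50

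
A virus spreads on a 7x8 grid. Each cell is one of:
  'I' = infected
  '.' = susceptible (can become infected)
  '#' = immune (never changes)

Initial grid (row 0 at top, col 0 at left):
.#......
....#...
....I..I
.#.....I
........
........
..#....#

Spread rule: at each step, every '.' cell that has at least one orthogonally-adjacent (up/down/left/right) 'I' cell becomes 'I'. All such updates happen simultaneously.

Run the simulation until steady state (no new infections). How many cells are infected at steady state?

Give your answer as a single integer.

Answer: 51

Derivation:
Step 0 (initial): 3 infected
Step 1: +7 new -> 10 infected
Step 2: +10 new -> 20 infected
Step 3: +10 new -> 30 infected
Step 4: +9 new -> 39 infected
Step 5: +6 new -> 45 infected
Step 6: +3 new -> 48 infected
Step 7: +2 new -> 50 infected
Step 8: +1 new -> 51 infected
Step 9: +0 new -> 51 infected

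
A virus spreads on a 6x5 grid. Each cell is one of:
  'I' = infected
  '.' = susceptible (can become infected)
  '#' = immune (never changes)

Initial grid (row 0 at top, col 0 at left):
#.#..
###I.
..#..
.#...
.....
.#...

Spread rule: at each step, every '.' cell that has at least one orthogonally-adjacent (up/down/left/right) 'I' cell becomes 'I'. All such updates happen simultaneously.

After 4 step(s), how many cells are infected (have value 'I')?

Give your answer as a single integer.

Answer: 13

Derivation:
Step 0 (initial): 1 infected
Step 1: +3 new -> 4 infected
Step 2: +3 new -> 7 infected
Step 3: +3 new -> 10 infected
Step 4: +3 new -> 13 infected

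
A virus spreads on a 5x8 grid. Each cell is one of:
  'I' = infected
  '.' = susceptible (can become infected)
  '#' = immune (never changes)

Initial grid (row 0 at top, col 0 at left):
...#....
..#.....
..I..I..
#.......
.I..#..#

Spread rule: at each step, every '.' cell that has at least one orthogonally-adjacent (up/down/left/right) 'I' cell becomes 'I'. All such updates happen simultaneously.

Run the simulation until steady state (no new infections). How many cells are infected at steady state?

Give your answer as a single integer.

Answer: 35

Derivation:
Step 0 (initial): 3 infected
Step 1: +10 new -> 13 infected
Step 2: +12 new -> 25 infected
Step 3: +7 new -> 32 infected
Step 4: +3 new -> 35 infected
Step 5: +0 new -> 35 infected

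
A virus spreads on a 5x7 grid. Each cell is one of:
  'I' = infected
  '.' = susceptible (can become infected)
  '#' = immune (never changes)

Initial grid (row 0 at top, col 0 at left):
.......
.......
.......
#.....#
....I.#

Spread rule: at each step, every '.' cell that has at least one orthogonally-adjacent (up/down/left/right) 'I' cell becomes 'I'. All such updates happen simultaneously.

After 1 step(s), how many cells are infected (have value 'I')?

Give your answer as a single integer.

Step 0 (initial): 1 infected
Step 1: +3 new -> 4 infected

Answer: 4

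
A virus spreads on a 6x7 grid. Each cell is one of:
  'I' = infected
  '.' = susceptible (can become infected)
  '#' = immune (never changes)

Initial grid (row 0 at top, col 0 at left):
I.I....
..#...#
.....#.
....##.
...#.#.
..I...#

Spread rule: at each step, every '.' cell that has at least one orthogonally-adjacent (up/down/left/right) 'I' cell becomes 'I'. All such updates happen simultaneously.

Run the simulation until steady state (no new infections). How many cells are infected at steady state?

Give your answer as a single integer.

Answer: 31

Derivation:
Step 0 (initial): 3 infected
Step 1: +6 new -> 9 infected
Step 2: +8 new -> 17 infected
Step 3: +11 new -> 28 infected
Step 4: +3 new -> 31 infected
Step 5: +0 new -> 31 infected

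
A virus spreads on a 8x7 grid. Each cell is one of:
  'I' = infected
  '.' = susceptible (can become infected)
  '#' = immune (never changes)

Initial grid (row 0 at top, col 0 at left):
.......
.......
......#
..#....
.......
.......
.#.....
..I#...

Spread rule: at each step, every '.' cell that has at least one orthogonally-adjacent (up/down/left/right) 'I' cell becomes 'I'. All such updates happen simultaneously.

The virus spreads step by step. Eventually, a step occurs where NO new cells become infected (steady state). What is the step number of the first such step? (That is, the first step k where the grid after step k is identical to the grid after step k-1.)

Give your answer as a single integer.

Answer: 12

Derivation:
Step 0 (initial): 1 infected
Step 1: +2 new -> 3 infected
Step 2: +3 new -> 6 infected
Step 3: +5 new -> 11 infected
Step 4: +6 new -> 17 infected
Step 5: +7 new -> 24 infected
Step 6: +7 new -> 31 infected
Step 7: +7 new -> 38 infected
Step 8: +7 new -> 45 infected
Step 9: +4 new -> 49 infected
Step 10: +2 new -> 51 infected
Step 11: +1 new -> 52 infected
Step 12: +0 new -> 52 infected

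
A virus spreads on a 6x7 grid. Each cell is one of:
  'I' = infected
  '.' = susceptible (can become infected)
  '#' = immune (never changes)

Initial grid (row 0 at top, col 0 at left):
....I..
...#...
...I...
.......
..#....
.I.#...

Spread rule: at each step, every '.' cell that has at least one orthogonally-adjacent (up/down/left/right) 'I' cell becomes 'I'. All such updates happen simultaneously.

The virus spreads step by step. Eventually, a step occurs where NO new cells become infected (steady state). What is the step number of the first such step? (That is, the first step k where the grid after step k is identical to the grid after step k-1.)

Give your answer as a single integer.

Step 0 (initial): 3 infected
Step 1: +9 new -> 12 infected
Step 2: +11 new -> 23 infected
Step 3: +8 new -> 31 infected
Step 4: +5 new -> 36 infected
Step 5: +2 new -> 38 infected
Step 6: +1 new -> 39 infected
Step 7: +0 new -> 39 infected

Answer: 7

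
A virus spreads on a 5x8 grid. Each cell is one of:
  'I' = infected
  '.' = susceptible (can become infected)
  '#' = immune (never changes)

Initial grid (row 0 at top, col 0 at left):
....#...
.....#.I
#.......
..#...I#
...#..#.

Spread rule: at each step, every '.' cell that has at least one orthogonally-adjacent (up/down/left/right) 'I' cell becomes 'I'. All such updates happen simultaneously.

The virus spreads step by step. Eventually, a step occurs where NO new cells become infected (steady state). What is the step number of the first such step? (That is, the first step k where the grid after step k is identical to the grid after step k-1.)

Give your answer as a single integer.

Answer: 10

Derivation:
Step 0 (initial): 2 infected
Step 1: +5 new -> 7 infected
Step 2: +4 new -> 11 infected
Step 3: +4 new -> 15 infected
Step 4: +2 new -> 17 infected
Step 5: +2 new -> 19 infected
Step 6: +3 new -> 22 infected
Step 7: +3 new -> 25 infected
Step 8: +4 new -> 29 infected
Step 9: +3 new -> 32 infected
Step 10: +0 new -> 32 infected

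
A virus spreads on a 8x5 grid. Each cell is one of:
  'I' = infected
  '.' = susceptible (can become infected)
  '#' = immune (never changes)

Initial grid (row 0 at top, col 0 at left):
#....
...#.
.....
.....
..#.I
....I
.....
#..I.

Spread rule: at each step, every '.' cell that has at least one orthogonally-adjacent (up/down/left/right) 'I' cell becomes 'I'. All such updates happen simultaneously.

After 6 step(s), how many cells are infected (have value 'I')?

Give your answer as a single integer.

Step 0 (initial): 3 infected
Step 1: +7 new -> 10 infected
Step 2: +5 new -> 15 infected
Step 3: +5 new -> 20 infected
Step 4: +6 new -> 26 infected
Step 5: +5 new -> 31 infected
Step 6: +3 new -> 34 infected

Answer: 34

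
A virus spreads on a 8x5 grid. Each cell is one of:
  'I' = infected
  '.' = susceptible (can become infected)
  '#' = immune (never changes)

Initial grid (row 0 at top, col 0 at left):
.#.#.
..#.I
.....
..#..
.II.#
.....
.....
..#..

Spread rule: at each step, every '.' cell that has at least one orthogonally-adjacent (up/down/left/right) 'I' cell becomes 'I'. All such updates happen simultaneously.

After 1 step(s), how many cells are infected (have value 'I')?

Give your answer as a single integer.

Answer: 11

Derivation:
Step 0 (initial): 3 infected
Step 1: +8 new -> 11 infected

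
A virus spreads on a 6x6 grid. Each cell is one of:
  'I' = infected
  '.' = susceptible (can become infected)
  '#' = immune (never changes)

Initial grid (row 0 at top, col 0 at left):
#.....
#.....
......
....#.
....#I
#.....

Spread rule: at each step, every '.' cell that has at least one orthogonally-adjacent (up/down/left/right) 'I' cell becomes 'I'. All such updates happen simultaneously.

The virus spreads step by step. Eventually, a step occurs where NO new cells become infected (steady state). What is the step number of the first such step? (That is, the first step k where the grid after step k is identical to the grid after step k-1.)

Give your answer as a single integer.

Answer: 9

Derivation:
Step 0 (initial): 1 infected
Step 1: +2 new -> 3 infected
Step 2: +2 new -> 5 infected
Step 3: +3 new -> 8 infected
Step 4: +5 new -> 13 infected
Step 5: +6 new -> 19 infected
Step 6: +5 new -> 24 infected
Step 7: +5 new -> 29 infected
Step 8: +2 new -> 31 infected
Step 9: +0 new -> 31 infected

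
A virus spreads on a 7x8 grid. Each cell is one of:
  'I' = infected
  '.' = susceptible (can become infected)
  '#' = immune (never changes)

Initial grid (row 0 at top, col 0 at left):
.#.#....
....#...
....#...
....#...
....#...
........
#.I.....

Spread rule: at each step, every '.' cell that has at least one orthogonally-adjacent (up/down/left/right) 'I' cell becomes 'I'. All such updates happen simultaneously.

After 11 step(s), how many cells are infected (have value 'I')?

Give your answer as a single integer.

Step 0 (initial): 1 infected
Step 1: +3 new -> 4 infected
Step 2: +4 new -> 8 infected
Step 3: +6 new -> 14 infected
Step 4: +6 new -> 20 infected
Step 5: +7 new -> 27 infected
Step 6: +7 new -> 34 infected
Step 7: +4 new -> 38 infected
Step 8: +4 new -> 42 infected
Step 9: +3 new -> 45 infected
Step 10: +3 new -> 48 infected
Step 11: +1 new -> 49 infected

Answer: 49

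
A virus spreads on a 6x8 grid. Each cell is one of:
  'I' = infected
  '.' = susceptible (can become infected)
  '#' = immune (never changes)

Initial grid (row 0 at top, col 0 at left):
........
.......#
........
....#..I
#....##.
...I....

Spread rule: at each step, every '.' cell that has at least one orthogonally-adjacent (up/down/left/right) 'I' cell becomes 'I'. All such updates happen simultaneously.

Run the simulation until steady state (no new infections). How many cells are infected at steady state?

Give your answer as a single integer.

Step 0 (initial): 2 infected
Step 1: +6 new -> 8 infected
Step 2: +8 new -> 16 infected
Step 3: +7 new -> 23 infected
Step 4: +6 new -> 29 infected
Step 5: +7 new -> 36 infected
Step 6: +4 new -> 40 infected
Step 7: +2 new -> 42 infected
Step 8: +1 new -> 43 infected
Step 9: +0 new -> 43 infected

Answer: 43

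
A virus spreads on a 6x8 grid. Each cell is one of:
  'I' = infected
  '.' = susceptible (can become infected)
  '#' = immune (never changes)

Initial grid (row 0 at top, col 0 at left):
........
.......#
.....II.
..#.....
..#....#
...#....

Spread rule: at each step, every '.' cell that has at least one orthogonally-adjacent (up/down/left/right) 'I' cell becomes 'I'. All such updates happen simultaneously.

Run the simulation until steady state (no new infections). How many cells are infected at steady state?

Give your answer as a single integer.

Answer: 43

Derivation:
Step 0 (initial): 2 infected
Step 1: +6 new -> 8 infected
Step 2: +8 new -> 16 infected
Step 3: +8 new -> 24 infected
Step 4: +6 new -> 30 infected
Step 5: +4 new -> 34 infected
Step 6: +4 new -> 38 infected
Step 7: +3 new -> 41 infected
Step 8: +2 new -> 43 infected
Step 9: +0 new -> 43 infected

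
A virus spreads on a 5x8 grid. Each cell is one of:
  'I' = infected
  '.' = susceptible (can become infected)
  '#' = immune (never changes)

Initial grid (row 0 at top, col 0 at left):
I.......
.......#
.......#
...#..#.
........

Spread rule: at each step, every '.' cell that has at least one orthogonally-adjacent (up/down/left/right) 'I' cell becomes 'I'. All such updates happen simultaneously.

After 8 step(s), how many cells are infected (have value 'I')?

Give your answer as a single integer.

Answer: 32

Derivation:
Step 0 (initial): 1 infected
Step 1: +2 new -> 3 infected
Step 2: +3 new -> 6 infected
Step 3: +4 new -> 10 infected
Step 4: +5 new -> 15 infected
Step 5: +5 new -> 20 infected
Step 6: +4 new -> 24 infected
Step 7: +5 new -> 29 infected
Step 8: +3 new -> 32 infected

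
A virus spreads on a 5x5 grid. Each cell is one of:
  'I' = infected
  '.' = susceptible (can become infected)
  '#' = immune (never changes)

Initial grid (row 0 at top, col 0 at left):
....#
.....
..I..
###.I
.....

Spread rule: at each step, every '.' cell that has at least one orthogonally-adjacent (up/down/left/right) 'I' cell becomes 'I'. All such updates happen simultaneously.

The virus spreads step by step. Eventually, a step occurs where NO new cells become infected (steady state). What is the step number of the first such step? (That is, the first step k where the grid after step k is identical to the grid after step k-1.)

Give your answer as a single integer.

Step 0 (initial): 2 infected
Step 1: +6 new -> 8 infected
Step 2: +6 new -> 14 infected
Step 3: +4 new -> 18 infected
Step 4: +2 new -> 20 infected
Step 5: +1 new -> 21 infected
Step 6: +0 new -> 21 infected

Answer: 6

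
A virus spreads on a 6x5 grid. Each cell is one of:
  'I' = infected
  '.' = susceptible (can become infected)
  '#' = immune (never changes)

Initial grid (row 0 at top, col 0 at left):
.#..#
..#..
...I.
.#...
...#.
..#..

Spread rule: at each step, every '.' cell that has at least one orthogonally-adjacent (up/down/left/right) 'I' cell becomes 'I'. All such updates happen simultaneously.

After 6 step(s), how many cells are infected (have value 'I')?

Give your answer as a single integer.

Step 0 (initial): 1 infected
Step 1: +4 new -> 5 infected
Step 2: +5 new -> 10 infected
Step 3: +5 new -> 15 infected
Step 4: +4 new -> 19 infected
Step 5: +4 new -> 23 infected
Step 6: +1 new -> 24 infected

Answer: 24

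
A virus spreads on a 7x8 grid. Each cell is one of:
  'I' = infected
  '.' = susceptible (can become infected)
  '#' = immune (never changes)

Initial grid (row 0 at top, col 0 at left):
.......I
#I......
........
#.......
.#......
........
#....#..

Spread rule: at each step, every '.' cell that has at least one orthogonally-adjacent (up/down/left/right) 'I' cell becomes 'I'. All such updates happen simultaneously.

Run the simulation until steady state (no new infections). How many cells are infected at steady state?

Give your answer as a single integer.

Step 0 (initial): 2 infected
Step 1: +5 new -> 7 infected
Step 2: +9 new -> 16 infected
Step 3: +8 new -> 24 infected
Step 4: +6 new -> 30 infected
Step 5: +6 new -> 36 infected
Step 6: +7 new -> 43 infected
Step 7: +6 new -> 49 infected
Step 8: +2 new -> 51 infected
Step 9: +0 new -> 51 infected

Answer: 51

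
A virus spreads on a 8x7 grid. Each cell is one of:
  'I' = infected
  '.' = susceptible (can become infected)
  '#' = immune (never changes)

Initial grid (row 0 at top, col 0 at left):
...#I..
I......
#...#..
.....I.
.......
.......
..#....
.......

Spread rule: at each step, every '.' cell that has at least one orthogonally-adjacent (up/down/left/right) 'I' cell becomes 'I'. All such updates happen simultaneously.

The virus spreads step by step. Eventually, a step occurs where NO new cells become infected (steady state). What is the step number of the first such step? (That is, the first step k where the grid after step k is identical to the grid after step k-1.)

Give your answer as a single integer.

Answer: 9

Derivation:
Step 0 (initial): 3 infected
Step 1: +8 new -> 11 infected
Step 2: +11 new -> 22 infected
Step 3: +10 new -> 32 infected
Step 4: +7 new -> 39 infected
Step 5: +6 new -> 45 infected
Step 6: +3 new -> 48 infected
Step 7: +3 new -> 51 infected
Step 8: +1 new -> 52 infected
Step 9: +0 new -> 52 infected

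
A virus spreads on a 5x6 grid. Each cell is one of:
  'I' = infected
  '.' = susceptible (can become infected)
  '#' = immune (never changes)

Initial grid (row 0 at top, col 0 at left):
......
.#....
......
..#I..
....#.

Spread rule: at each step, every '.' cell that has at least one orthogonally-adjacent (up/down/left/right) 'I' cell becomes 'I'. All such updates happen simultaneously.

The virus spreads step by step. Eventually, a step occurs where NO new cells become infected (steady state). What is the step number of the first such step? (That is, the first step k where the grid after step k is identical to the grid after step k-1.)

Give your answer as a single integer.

Answer: 7

Derivation:
Step 0 (initial): 1 infected
Step 1: +3 new -> 4 infected
Step 2: +5 new -> 9 infected
Step 3: +7 new -> 16 infected
Step 4: +6 new -> 22 infected
Step 5: +4 new -> 26 infected
Step 6: +1 new -> 27 infected
Step 7: +0 new -> 27 infected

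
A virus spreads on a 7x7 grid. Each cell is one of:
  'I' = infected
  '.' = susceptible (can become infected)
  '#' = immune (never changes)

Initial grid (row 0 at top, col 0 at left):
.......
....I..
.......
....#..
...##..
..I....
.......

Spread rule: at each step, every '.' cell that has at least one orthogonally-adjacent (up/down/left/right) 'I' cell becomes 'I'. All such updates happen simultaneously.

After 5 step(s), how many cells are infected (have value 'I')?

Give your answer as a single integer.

Step 0 (initial): 2 infected
Step 1: +8 new -> 10 infected
Step 2: +12 new -> 22 infected
Step 3: +12 new -> 34 infected
Step 4: +8 new -> 42 infected
Step 5: +4 new -> 46 infected

Answer: 46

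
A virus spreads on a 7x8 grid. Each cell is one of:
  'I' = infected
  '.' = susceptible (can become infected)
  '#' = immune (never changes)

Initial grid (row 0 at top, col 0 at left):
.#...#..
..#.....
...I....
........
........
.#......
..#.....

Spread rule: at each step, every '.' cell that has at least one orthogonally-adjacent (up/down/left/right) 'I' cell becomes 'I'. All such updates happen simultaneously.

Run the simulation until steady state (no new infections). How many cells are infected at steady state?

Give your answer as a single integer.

Step 0 (initial): 1 infected
Step 1: +4 new -> 5 infected
Step 2: +7 new -> 12 infected
Step 3: +11 new -> 23 infected
Step 4: +10 new -> 33 infected
Step 5: +8 new -> 41 infected
Step 6: +5 new -> 46 infected
Step 7: +3 new -> 49 infected
Step 8: +2 new -> 51 infected
Step 9: +0 new -> 51 infected

Answer: 51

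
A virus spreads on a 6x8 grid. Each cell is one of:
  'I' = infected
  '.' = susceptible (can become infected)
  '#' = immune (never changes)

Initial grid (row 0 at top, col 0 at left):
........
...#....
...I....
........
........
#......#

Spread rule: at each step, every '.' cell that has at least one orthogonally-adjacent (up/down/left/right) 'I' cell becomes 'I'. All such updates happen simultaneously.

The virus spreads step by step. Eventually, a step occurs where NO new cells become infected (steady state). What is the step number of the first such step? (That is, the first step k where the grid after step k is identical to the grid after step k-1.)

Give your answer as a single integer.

Step 0 (initial): 1 infected
Step 1: +3 new -> 4 infected
Step 2: +7 new -> 11 infected
Step 3: +11 new -> 22 infected
Step 4: +12 new -> 34 infected
Step 5: +8 new -> 42 infected
Step 6: +3 new -> 45 infected
Step 7: +0 new -> 45 infected

Answer: 7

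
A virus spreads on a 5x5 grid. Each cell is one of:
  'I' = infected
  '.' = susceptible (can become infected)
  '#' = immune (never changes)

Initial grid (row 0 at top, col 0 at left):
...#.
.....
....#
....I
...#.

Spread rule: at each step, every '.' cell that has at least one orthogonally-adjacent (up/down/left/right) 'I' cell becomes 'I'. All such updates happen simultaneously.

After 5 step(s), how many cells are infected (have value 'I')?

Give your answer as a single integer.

Step 0 (initial): 1 infected
Step 1: +2 new -> 3 infected
Step 2: +2 new -> 5 infected
Step 3: +4 new -> 9 infected
Step 4: +5 new -> 14 infected
Step 5: +5 new -> 19 infected

Answer: 19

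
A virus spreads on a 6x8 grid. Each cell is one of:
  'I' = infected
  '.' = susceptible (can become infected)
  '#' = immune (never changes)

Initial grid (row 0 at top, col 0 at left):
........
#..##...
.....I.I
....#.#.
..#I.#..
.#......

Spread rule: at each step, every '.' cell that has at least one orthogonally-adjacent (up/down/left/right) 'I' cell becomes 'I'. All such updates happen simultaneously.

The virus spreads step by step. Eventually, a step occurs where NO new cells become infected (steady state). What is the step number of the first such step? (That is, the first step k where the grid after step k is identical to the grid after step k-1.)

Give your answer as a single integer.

Answer: 8

Derivation:
Step 0 (initial): 3 infected
Step 1: +9 new -> 12 infected
Step 2: +8 new -> 20 infected
Step 3: +7 new -> 27 infected
Step 4: +6 new -> 33 infected
Step 5: +4 new -> 37 infected
Step 6: +2 new -> 39 infected
Step 7: +1 new -> 40 infected
Step 8: +0 new -> 40 infected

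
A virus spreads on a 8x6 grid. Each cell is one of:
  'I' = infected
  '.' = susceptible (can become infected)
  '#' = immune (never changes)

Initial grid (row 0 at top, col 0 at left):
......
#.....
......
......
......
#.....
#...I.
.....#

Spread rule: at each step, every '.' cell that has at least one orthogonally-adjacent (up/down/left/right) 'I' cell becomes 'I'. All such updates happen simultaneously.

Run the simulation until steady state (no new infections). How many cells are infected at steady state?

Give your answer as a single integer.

Answer: 44

Derivation:
Step 0 (initial): 1 infected
Step 1: +4 new -> 5 infected
Step 2: +5 new -> 10 infected
Step 3: +6 new -> 16 infected
Step 4: +6 new -> 22 infected
Step 5: +6 new -> 28 infected
Step 6: +6 new -> 34 infected
Step 7: +5 new -> 39 infected
Step 8: +3 new -> 42 infected
Step 9: +1 new -> 43 infected
Step 10: +1 new -> 44 infected
Step 11: +0 new -> 44 infected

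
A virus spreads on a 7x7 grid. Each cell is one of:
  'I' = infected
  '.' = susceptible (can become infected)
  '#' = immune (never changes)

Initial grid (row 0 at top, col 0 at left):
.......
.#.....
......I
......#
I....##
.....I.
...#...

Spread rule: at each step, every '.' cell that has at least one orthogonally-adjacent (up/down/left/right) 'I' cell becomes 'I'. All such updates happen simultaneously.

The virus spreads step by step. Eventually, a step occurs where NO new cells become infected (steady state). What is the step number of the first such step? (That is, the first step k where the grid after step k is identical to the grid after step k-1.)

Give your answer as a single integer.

Step 0 (initial): 3 infected
Step 1: +8 new -> 11 infected
Step 2: +13 new -> 24 infected
Step 3: +10 new -> 34 infected
Step 4: +6 new -> 40 infected
Step 5: +3 new -> 43 infected
Step 6: +1 new -> 44 infected
Step 7: +0 new -> 44 infected

Answer: 7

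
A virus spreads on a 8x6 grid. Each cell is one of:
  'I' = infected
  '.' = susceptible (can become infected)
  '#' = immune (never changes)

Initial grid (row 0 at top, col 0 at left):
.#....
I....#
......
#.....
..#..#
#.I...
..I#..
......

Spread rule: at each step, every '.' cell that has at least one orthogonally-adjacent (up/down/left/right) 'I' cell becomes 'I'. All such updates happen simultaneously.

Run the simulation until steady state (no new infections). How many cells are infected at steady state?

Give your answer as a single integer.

Answer: 41

Derivation:
Step 0 (initial): 3 infected
Step 1: +7 new -> 10 infected
Step 2: +8 new -> 18 infected
Step 3: +11 new -> 29 infected
Step 4: +7 new -> 36 infected
Step 5: +3 new -> 39 infected
Step 6: +2 new -> 41 infected
Step 7: +0 new -> 41 infected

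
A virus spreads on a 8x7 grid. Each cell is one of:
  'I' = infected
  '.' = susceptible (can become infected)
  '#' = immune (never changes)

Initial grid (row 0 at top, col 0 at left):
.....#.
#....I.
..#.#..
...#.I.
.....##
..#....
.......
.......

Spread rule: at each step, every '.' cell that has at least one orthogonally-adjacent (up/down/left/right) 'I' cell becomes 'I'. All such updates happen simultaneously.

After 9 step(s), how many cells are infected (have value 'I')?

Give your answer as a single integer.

Step 0 (initial): 2 infected
Step 1: +5 new -> 7 infected
Step 2: +5 new -> 12 infected
Step 3: +5 new -> 17 infected
Step 4: +6 new -> 23 infected
Step 5: +8 new -> 31 infected
Step 6: +9 new -> 40 infected
Step 7: +5 new -> 45 infected
Step 8: +2 new -> 47 infected
Step 9: +1 new -> 48 infected

Answer: 48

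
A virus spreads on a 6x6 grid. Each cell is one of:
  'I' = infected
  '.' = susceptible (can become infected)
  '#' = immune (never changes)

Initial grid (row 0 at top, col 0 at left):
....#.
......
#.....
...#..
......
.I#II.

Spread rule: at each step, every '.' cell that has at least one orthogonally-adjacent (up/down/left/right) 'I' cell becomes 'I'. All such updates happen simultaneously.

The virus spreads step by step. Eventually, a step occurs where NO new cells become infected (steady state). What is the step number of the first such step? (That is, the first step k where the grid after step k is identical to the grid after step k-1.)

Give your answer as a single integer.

Step 0 (initial): 3 infected
Step 1: +5 new -> 8 infected
Step 2: +5 new -> 13 infected
Step 3: +5 new -> 18 infected
Step 4: +5 new -> 23 infected
Step 5: +5 new -> 28 infected
Step 6: +4 new -> 32 infected
Step 7: +0 new -> 32 infected

Answer: 7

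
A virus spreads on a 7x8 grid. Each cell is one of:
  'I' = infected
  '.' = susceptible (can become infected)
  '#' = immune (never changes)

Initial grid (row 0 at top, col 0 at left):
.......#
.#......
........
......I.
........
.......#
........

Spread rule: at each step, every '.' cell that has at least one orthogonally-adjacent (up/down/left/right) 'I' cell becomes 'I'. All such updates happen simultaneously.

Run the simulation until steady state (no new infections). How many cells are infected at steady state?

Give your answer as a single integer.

Step 0 (initial): 1 infected
Step 1: +4 new -> 5 infected
Step 2: +7 new -> 12 infected
Step 3: +8 new -> 20 infected
Step 4: +8 new -> 28 infected
Step 5: +7 new -> 35 infected
Step 6: +7 new -> 42 infected
Step 7: +5 new -> 47 infected
Step 8: +4 new -> 51 infected
Step 9: +2 new -> 53 infected
Step 10: +0 new -> 53 infected

Answer: 53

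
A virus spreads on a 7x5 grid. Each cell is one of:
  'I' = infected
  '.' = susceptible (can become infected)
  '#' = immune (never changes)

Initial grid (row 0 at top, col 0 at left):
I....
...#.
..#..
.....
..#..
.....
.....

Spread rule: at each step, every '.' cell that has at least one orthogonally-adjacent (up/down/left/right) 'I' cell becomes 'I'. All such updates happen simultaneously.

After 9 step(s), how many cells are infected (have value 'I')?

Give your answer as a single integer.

Answer: 31

Derivation:
Step 0 (initial): 1 infected
Step 1: +2 new -> 3 infected
Step 2: +3 new -> 6 infected
Step 3: +4 new -> 10 infected
Step 4: +3 new -> 13 infected
Step 5: +4 new -> 17 infected
Step 6: +4 new -> 21 infected
Step 7: +5 new -> 26 infected
Step 8: +3 new -> 29 infected
Step 9: +2 new -> 31 infected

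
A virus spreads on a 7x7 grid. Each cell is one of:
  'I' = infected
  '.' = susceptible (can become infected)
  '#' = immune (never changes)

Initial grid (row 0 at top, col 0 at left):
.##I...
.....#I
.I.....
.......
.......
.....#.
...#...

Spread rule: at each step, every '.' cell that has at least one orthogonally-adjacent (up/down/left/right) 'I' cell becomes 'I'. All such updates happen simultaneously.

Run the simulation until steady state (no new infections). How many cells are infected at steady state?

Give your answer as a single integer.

Step 0 (initial): 3 infected
Step 1: +8 new -> 11 infected
Step 2: +10 new -> 21 infected
Step 3: +8 new -> 29 infected
Step 4: +7 new -> 36 infected
Step 5: +5 new -> 41 infected
Step 6: +2 new -> 43 infected
Step 7: +1 new -> 44 infected
Step 8: +0 new -> 44 infected

Answer: 44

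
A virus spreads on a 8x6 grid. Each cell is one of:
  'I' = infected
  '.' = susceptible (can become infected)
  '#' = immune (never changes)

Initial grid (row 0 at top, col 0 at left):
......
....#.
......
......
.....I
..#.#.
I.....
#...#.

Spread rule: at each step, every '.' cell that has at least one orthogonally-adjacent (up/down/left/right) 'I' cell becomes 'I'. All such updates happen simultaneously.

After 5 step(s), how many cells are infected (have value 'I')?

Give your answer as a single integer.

Answer: 37

Derivation:
Step 0 (initial): 2 infected
Step 1: +5 new -> 7 infected
Step 2: +8 new -> 15 infected
Step 3: +11 new -> 26 infected
Step 4: +6 new -> 32 infected
Step 5: +5 new -> 37 infected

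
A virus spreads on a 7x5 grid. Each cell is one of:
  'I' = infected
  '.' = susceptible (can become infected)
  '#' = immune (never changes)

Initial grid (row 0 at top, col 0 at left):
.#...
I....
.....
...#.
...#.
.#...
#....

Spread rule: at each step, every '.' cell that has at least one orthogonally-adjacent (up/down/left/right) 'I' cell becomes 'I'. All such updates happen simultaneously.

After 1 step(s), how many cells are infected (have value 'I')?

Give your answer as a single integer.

Answer: 4

Derivation:
Step 0 (initial): 1 infected
Step 1: +3 new -> 4 infected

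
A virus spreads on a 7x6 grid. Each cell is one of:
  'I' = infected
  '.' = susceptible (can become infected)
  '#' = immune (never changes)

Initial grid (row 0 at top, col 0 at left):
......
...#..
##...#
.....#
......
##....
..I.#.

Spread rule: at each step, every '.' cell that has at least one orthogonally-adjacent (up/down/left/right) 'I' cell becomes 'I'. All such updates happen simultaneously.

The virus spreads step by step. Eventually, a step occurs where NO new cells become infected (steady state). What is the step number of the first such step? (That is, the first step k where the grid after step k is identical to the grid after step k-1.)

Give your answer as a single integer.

Step 0 (initial): 1 infected
Step 1: +3 new -> 4 infected
Step 2: +3 new -> 7 infected
Step 3: +4 new -> 11 infected
Step 4: +6 new -> 17 infected
Step 5: +6 new -> 23 infected
Step 6: +3 new -> 26 infected
Step 7: +4 new -> 30 infected
Step 8: +3 new -> 33 infected
Step 9: +1 new -> 34 infected
Step 10: +0 new -> 34 infected

Answer: 10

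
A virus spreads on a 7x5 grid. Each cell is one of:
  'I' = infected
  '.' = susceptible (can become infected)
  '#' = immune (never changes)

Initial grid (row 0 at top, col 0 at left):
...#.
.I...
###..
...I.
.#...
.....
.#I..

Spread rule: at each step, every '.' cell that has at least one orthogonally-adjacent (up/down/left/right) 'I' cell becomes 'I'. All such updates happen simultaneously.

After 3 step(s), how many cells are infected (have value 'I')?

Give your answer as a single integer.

Step 0 (initial): 3 infected
Step 1: +9 new -> 12 infected
Step 2: +10 new -> 22 infected
Step 3: +4 new -> 26 infected

Answer: 26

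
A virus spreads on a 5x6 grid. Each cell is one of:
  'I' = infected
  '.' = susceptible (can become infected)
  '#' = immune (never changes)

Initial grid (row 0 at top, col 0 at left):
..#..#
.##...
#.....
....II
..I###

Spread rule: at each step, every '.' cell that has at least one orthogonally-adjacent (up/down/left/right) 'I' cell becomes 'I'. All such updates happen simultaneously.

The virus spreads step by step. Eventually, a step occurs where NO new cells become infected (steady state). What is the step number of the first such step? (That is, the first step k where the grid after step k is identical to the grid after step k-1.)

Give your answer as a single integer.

Answer: 5

Derivation:
Step 0 (initial): 3 infected
Step 1: +5 new -> 8 infected
Step 2: +6 new -> 14 infected
Step 3: +4 new -> 18 infected
Step 4: +1 new -> 19 infected
Step 5: +0 new -> 19 infected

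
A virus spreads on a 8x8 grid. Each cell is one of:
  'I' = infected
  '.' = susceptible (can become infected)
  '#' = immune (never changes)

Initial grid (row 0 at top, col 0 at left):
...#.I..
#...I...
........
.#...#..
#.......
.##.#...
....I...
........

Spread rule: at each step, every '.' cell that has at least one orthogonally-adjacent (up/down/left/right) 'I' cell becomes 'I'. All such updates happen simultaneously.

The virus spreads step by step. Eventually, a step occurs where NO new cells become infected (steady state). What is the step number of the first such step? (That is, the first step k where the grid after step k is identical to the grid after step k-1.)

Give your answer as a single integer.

Step 0 (initial): 3 infected
Step 1: +8 new -> 11 infected
Step 2: +12 new -> 23 infected
Step 3: +14 new -> 37 infected
Step 4: +11 new -> 48 infected
Step 5: +7 new -> 55 infected
Step 6: +1 new -> 56 infected
Step 7: +0 new -> 56 infected

Answer: 7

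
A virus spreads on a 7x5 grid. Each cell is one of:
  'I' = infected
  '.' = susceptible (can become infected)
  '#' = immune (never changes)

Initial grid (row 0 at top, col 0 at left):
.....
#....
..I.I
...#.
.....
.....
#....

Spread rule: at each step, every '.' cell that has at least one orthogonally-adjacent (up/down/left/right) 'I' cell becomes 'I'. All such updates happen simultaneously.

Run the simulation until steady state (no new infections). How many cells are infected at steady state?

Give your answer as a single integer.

Step 0 (initial): 2 infected
Step 1: +6 new -> 8 infected
Step 2: +8 new -> 16 infected
Step 3: +7 new -> 23 infected
Step 4: +6 new -> 29 infected
Step 5: +3 new -> 32 infected
Step 6: +0 new -> 32 infected

Answer: 32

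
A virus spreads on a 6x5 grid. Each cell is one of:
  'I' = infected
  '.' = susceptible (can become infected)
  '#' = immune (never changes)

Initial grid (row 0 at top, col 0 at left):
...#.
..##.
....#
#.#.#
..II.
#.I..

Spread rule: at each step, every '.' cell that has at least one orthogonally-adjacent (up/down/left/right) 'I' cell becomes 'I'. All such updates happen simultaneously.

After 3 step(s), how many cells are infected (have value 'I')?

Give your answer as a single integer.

Step 0 (initial): 3 infected
Step 1: +5 new -> 8 infected
Step 2: +4 new -> 12 infected
Step 3: +2 new -> 14 infected

Answer: 14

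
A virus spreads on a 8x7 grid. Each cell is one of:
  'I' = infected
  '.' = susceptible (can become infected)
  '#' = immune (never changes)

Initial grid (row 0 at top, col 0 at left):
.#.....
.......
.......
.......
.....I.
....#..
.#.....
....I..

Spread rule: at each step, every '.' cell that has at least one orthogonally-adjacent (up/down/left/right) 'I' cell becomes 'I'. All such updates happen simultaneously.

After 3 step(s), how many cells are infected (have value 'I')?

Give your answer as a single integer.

Step 0 (initial): 2 infected
Step 1: +7 new -> 9 infected
Step 2: +9 new -> 18 infected
Step 3: +9 new -> 27 infected

Answer: 27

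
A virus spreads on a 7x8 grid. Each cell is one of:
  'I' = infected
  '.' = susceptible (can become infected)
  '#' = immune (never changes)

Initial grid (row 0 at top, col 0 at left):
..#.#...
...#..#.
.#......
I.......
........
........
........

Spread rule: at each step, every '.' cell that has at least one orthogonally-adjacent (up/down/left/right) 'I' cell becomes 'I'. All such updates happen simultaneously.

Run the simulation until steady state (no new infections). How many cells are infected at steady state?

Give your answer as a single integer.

Step 0 (initial): 1 infected
Step 1: +3 new -> 4 infected
Step 2: +4 new -> 8 infected
Step 3: +7 new -> 15 infected
Step 4: +7 new -> 22 infected
Step 5: +5 new -> 27 infected
Step 6: +6 new -> 33 infected
Step 7: +6 new -> 39 infected
Step 8: +5 new -> 44 infected
Step 9: +4 new -> 48 infected
Step 10: +2 new -> 50 infected
Step 11: +0 new -> 50 infected

Answer: 50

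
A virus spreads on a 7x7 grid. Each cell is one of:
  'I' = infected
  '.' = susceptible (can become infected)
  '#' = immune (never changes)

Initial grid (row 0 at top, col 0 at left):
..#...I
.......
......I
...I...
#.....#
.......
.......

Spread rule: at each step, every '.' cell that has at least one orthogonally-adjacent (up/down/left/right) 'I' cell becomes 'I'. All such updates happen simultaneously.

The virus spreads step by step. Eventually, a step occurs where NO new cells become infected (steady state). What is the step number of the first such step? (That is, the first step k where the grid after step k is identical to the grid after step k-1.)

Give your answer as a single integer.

Answer: 7

Derivation:
Step 0 (initial): 3 infected
Step 1: +8 new -> 11 infected
Step 2: +10 new -> 21 infected
Step 3: +10 new -> 31 infected
Step 4: +6 new -> 37 infected
Step 5: +6 new -> 43 infected
Step 6: +3 new -> 46 infected
Step 7: +0 new -> 46 infected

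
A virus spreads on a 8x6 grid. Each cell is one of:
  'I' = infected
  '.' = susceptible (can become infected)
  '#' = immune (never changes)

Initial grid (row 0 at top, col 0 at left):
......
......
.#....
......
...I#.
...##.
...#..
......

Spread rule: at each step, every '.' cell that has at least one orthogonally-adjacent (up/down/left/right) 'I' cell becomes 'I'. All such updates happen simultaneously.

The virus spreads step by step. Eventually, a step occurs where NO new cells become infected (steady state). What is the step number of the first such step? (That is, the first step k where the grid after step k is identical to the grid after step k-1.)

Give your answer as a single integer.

Step 0 (initial): 1 infected
Step 1: +2 new -> 3 infected
Step 2: +5 new -> 8 infected
Step 3: +8 new -> 16 infected
Step 4: +9 new -> 25 infected
Step 5: +9 new -> 34 infected
Step 6: +6 new -> 40 infected
Step 7: +3 new -> 43 infected
Step 8: +0 new -> 43 infected

Answer: 8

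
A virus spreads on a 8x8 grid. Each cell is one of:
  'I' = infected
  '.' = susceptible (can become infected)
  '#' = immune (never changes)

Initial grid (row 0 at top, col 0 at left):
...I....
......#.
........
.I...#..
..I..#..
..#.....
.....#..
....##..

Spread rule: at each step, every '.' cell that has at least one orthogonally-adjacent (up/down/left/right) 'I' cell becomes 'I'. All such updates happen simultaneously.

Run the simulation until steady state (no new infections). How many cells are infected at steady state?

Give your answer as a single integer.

Answer: 57

Derivation:
Step 0 (initial): 3 infected
Step 1: +8 new -> 11 infected
Step 2: +13 new -> 24 infected
Step 3: +10 new -> 34 infected
Step 4: +8 new -> 42 infected
Step 5: +5 new -> 47 infected
Step 6: +5 new -> 52 infected
Step 7: +4 new -> 56 infected
Step 8: +1 new -> 57 infected
Step 9: +0 new -> 57 infected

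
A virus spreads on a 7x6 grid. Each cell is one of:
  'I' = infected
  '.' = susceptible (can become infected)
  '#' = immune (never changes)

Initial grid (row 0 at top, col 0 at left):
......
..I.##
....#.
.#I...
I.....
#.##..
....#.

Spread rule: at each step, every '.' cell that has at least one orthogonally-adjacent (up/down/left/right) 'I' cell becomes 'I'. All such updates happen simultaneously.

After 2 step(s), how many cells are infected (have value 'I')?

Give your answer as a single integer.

Step 0 (initial): 3 infected
Step 1: +8 new -> 11 infected
Step 2: +9 new -> 20 infected

Answer: 20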